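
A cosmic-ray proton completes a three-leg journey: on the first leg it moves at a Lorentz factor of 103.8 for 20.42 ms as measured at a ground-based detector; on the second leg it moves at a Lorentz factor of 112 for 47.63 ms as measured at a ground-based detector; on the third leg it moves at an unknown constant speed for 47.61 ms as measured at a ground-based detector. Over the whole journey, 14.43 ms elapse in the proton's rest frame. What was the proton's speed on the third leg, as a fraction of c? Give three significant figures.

β = 0.957

Leg 1: γ = 103.8; τ_1 = 20.42/103.8 = 0.1967 ms.
Leg 2: γ = 112; τ_2 = 47.63/112.0 = 0.4253 ms.
Leg 3: speed unknown; τ_3 = 47.61/γ_3.
Total proper time: 0.1967 + 0.4253 + τ_3 = 14.43, so τ_3 = 14.43 − 0.6220 = 13.81 ms.
γ_3 = 47.61/13.81 = 3.448; β = √(1 − 1/γ²) = √0.9159.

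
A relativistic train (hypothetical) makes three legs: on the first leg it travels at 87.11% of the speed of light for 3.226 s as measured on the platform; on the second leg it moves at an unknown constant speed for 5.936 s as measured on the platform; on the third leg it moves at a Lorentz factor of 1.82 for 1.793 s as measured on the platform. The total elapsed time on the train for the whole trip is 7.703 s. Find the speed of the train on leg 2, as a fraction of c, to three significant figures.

β = 0.502

Leg 1: β = 0.8711; γ = 1/√(1 − 0.8711²) = 1/√0.2412 = 2.036; τ_1 = 3.226/2.036 = 1.584 s.
Leg 2: speed unknown; τ_2 = 5.936/γ_2.
Leg 3: γ = 1.82; τ_3 = 1.793/1.820 = 0.9852 s.
Total proper time: 1.584 + τ_2 + 0.9852 = 7.703, so τ_2 = 7.703 − 2.569 = 5.134 s.
γ_2 = 5.936/5.134 = 1.156; β = √(1 − 1/γ²) = √0.2521.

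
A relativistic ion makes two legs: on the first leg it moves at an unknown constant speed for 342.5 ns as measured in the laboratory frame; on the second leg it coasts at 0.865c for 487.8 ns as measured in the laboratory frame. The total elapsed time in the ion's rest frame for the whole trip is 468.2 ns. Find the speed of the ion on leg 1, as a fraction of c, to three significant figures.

Leg 1: speed unknown; τ_1 = 342.5/γ_1.
Leg 2: γ = 1/√(1 − 0.865²) = 1/√0.2518 = 1.993; τ_2 = 487.8/1.993 = 244.8 ns.
Total proper time: τ_1 + 244.8 = 468.2, so τ_1 = 468.2 − 244.8 = 223.4 ns.
γ_1 = 342.5/223.4 = 1.533; β = √(1 − 1/γ²) = √0.5744.

β = 0.758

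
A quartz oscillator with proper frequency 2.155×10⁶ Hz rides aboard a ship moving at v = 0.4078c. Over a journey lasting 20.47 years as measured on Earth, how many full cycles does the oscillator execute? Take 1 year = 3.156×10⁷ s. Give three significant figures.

γ = 1/√(1 − 0.4078²) = 1/√0.8337 = 1.095
The oscillator's own cycle count is N = f × τ where τ is the proper time on the ship. τ = Δt/γ = 20.47/1.095 = 18.69 years = 5.899×10⁸ s.
N = 2.155×10⁶ × 5.899×10⁸ = 1.271×10¹⁵.

N = 1.27×10¹⁵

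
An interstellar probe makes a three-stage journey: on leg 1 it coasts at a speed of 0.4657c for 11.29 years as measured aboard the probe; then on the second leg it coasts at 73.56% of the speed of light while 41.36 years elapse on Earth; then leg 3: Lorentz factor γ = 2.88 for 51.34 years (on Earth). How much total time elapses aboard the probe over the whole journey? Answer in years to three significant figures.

τ = 57.1 years

Leg 1: 11.29 years is already measured aboard the probe.
Leg 2: β = 0.7356; γ = 1/√(1 − 0.7356²) = 1/√0.4589 = 1.476; τ_2 = 41.36/1.476 = 28.02 years.
Leg 3: γ = 2.88; τ_3 = 51.34/2.880 = 17.83 years.
Total: 11.29 + 28.02 + 17.83 years.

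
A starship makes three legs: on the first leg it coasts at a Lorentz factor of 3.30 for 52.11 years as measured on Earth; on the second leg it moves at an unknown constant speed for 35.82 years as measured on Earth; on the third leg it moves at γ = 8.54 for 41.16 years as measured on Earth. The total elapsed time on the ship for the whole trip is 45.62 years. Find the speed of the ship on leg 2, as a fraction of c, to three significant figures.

Leg 1: γ = 3.30; τ_1 = 52.11/3.300 = 15.79 years.
Leg 2: speed unknown; τ_2 = 35.82/γ_2.
Leg 3: γ = 8.54; τ_3 = 41.16/8.540 = 4.820 years.
Total proper time: 15.79 + τ_2 + 4.820 = 45.62, so τ_2 = 45.62 − 20.61 = 25.01 years.
γ_2 = 35.82/25.01 = 1.432; β = √(1 − 1/γ²) = √0.5125.

β = 0.716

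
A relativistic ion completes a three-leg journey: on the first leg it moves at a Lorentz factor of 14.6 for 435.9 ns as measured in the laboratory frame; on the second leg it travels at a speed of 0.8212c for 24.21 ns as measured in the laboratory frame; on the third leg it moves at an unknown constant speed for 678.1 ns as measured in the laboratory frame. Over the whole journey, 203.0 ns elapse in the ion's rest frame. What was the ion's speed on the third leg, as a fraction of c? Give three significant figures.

Leg 1: γ = 14.6; τ_1 = 435.9/14.60 = 29.86 ns.
Leg 2: γ = 1/√(1 − 0.8212²) = 1/√0.3256 = 1.752; τ_2 = 24.21/1.752 = 13.82 ns.
Leg 3: speed unknown; τ_3 = 678.1/γ_3.
Total proper time: 29.86 + 13.82 + τ_3 = 203.0, so τ_3 = 203.0 − 43.67 = 159.3 ns.
γ_3 = 678.1/159.3 = 4.256; β = √(1 − 1/γ²) = √0.9448.

β = 0.972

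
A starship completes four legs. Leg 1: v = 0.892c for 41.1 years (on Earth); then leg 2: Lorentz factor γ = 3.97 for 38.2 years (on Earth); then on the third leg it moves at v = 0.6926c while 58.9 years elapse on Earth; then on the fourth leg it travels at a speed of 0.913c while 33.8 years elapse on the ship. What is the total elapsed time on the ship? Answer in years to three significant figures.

Leg 1: γ = 1/√(1 − 0.892²) = 1/√0.2043 = 2.212; τ_1 = 41.1/2.212 = 18.58 years.
Leg 2: γ = 3.97; τ_2 = 38.2/3.970 = 9.622 years.
Leg 3: γ = 1/√(1 − 0.6926²) = 1/√0.5203 = 1.386; τ_3 = 58.9/1.386 = 42.49 years.
Leg 4: 33.8 years is already measured on the ship.
Total: 18.58 + 9.622 + 42.49 + 33.80 years.

τ = 104 years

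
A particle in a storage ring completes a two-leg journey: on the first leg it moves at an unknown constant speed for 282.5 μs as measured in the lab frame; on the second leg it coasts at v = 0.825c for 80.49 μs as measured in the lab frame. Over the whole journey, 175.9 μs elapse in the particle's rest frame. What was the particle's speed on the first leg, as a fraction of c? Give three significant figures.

Leg 1: speed unknown; τ_1 = 282.5/γ_1.
Leg 2: γ = 1/√(1 − 0.825²) = 1/√0.3194 = 1.769; τ_2 = 80.49/1.769 = 45.49 μs.
Total proper time: τ_1 + 45.49 = 175.9, so τ_1 = 175.9 − 45.49 = 130.4 μs.
γ_1 = 282.5/130.4 = 2.166; β = √(1 − 1/γ²) = √0.7869.

β = 0.887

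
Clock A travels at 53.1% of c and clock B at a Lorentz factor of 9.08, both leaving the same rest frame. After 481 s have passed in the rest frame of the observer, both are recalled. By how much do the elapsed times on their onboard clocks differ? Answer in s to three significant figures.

|τ_A − τ_B| = 355 s

A: β = 0.531; γ = 1/√(1 − 0.531²) = 1/√0.7180 = 1.180; τ_A = 481/1.180 = 407.6 s.
B: γ = 9.08; τ_B = 481/9.080 = 52.97 s.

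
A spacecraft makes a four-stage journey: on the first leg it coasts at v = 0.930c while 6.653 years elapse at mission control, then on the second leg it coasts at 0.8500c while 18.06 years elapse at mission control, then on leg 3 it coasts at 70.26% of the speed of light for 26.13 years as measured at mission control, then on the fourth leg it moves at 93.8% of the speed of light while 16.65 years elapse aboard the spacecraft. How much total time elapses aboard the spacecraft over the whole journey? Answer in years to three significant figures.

Leg 1: γ = 1/√(1 − 0.930²) = 1/√0.1351 = 2.721; τ_1 = 6.653/2.721 = 2.445 years.
Leg 2: γ = 1/√(1 − 0.8500²) = 1/√0.2775 = 1.898; τ_2 = 18.06/1.898 = 9.514 years.
Leg 3: β = 0.7026; γ = 1/√(1 − 0.7026²) = 1/√0.5064 = 1.405; τ_3 = 26.13/1.405 = 18.59 years.
Leg 4: 16.65 years is already measured aboard the spacecraft.
Total: 2.445 + 9.514 + 18.59 + 16.65 years.

τ = 47.2 years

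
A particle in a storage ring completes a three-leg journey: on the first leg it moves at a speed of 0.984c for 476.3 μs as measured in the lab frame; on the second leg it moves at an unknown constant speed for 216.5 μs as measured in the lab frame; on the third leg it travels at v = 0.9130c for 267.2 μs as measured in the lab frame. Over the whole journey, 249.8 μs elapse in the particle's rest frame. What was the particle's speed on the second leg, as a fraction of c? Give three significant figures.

Leg 1: γ = 1/√(1 − 0.984²) = 1/√0.03174 = 5.613; τ_1 = 476.3/5.613 = 84.86 μs.
Leg 2: speed unknown; τ_2 = 216.5/γ_2.
Leg 3: γ = 1/√(1 − 0.9130²) = 1/√0.1664 = 2.451; τ_3 = 267.2/2.451 = 109.0 μs.
Total proper time: 84.86 + τ_2 + 109.0 = 249.8, so τ_2 = 249.8 − 193.9 = 55.93 μs.
γ_2 = 216.5/55.93 = 3.871; β = √(1 − 1/γ²) = √0.9333.

β = 0.966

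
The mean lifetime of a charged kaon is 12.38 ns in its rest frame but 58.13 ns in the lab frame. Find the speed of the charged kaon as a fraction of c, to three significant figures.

v = 0.977c

γ = Δt/τ₀ = 58.13/12.38 = 4.695
β = √(1 − 1/γ²) = √(1 − 0.04536) = √0.9546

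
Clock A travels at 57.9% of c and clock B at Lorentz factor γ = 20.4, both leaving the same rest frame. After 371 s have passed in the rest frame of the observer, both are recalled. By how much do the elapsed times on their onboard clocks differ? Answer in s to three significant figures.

|τ_A − τ_B| = 284 s

A: β = 0.579; γ = 1/√(1 − 0.579²) = 1/√0.6648 = 1.227; τ_A = 371/1.227 = 302.5 s.
B: γ = 20.4; τ_B = 371/20.40 = 18.19 s.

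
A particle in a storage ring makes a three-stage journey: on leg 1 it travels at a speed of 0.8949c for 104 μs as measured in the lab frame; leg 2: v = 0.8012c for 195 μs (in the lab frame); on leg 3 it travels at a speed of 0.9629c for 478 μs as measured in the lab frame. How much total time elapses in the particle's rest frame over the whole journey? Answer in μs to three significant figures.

Leg 1: γ = 1/√(1 − 0.8949²) = 1/√0.1992 = 2.241; τ_1 = 104/2.241 = 46.41 μs.
Leg 2: γ = 1/√(1 − 0.8012²) = 1/√0.3581 = 1.671; τ_2 = 195/1.671 = 116.7 μs.
Leg 3: γ = 1/√(1 − 0.9629²) = 1/√0.07282 = 3.706; τ_3 = 478/3.706 = 129.0 μs.
Total: 46.41 + 116.7 + 129.0 μs.

τ = 292 μs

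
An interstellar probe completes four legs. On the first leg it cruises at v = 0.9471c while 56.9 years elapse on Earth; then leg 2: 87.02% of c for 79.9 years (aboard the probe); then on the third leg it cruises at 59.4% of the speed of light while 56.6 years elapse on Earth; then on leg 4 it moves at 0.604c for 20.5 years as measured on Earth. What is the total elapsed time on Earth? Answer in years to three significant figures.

Leg 1: 56.9 years is already measured on Earth.
Leg 2: β = 0.8702; γ = 1/√(1 − 0.8702²) = 1/√0.2428 = 2.030; Δt_2 = 2.030 × 79.9 = 162.2 years.
Leg 3: 56.6 years is already measured on Earth.
Leg 4: 20.5 years is already measured on Earth.
Total: 56.90 + 162.2 + 56.60 + 20.50 years.

Δt = 296 years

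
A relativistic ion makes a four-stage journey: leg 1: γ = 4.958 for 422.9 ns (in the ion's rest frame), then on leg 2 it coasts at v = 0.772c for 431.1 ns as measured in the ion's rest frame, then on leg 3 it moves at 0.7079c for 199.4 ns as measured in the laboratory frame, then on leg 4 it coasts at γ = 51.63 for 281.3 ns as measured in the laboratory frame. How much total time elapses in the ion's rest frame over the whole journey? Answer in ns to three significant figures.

τ = 1000 ns

Leg 1: 422.9 ns is already measured in the ion's rest frame.
Leg 2: 431.1 ns is already measured in the ion's rest frame.
Leg 3: γ = 1/√(1 − 0.7079²) = 1/√0.4989 = 1.416; τ_3 = 199.4/1.416 = 140.8 ns.
Leg 4: γ = 51.63; τ_4 = 281.3/51.63 = 5.448 ns.
Total: 422.9 + 431.1 + 140.8 + 5.448 ns.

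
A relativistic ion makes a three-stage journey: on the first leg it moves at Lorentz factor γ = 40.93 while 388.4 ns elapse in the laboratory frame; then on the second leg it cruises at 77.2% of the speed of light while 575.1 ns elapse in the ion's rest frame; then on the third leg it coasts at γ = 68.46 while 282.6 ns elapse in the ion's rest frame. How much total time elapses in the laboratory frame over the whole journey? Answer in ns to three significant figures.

Δt = 2.06×10⁴ ns

Leg 1: 388.4 ns is already measured in the laboratory frame.
Leg 2: β = 0.772; γ = 1/√(1 − 0.772²) = 1/√0.4040 = 1.573; Δt_2 = 1.573 × 575.1 = 904.8 ns.
Leg 3: γ = 68.46; Δt_3 = 68.46 × 282.6 = 1.935×10⁴ ns.
Total: 388.4 + 904.8 + 1.935×10⁴ ns.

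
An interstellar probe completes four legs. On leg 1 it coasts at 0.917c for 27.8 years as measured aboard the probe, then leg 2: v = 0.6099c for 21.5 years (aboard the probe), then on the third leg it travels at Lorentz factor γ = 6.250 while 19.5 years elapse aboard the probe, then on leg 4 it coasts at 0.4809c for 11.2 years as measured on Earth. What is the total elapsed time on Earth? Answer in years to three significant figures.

Δt = 230 years

Leg 1: γ = 1/√(1 − 0.917²) = 1/√0.1591 = 2.507; Δt_1 = 2.507 × 27.8 = 69.69 years.
Leg 2: γ = 1/√(1 − 0.6099²) = 1/√0.6280 = 1.262; Δt_2 = 1.262 × 21.5 = 27.13 years.
Leg 3: γ = 6.250; Δt_3 = 6.250 × 19.5 = 121.9 years.
Leg 4: 11.2 years is already measured on Earth.
Total: 69.69 + 27.13 + 121.9 + 11.20 years.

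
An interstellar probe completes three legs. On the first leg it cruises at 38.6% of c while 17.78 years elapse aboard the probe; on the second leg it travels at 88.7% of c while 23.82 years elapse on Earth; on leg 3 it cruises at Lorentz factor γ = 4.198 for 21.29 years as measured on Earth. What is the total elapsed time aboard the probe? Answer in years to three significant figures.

Leg 1: 17.78 years is already measured aboard the probe.
Leg 2: β = 0.887; γ = 1/√(1 − 0.887²) = 1/√0.2132 = 2.166; τ_2 = 23.82/2.166 = 11.00 years.
Leg 3: γ = 4.198; τ_3 = 21.29/4.198 = 5.071 years.
Total: 17.78 + 11.00 + 5.071 years.

τ = 33.9 years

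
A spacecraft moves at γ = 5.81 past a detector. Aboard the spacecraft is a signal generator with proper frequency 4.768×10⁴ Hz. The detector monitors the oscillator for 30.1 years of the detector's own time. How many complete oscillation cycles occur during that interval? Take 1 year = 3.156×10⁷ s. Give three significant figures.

γ = 5.81
During 30.1 years of lab time, the oscillator's proper time advances by τ = Δt/γ = 30.1/5.810 = 5.181 years = 1.635×10⁸ s.
N = f × τ = 4.768×10⁴ × 1.635×10⁸ = 7.796×10¹².

N = 7.80×10¹²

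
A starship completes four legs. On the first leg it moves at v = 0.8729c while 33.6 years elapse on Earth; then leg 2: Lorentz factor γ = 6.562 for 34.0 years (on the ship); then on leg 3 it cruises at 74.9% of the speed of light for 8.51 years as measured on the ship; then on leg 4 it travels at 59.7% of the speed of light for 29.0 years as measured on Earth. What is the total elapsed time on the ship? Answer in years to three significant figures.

τ = 82.2 years

Leg 1: γ = 1/√(1 − 0.8729²) = 1/√0.2380 = 2.050; τ_1 = 33.6/2.050 = 16.39 years.
Leg 2: 34.0 years is already measured on the ship.
Leg 3: 8.51 years is already measured on the ship.
Leg 4: β = 0.597; γ = 1/√(1 − 0.597²) = 1/√0.6436 = 1.247; τ_4 = 29.0/1.247 = 23.26 years.
Total: 16.39 + 34.00 + 8.510 + 23.26 years.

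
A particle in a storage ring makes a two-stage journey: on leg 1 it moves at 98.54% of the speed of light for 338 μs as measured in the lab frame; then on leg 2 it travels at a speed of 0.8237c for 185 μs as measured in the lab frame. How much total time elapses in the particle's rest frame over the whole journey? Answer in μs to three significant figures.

Leg 1: β = 0.9854; γ = 1/√(1 − 0.9854²) = 1/√0.02899 = 5.874; τ_1 = 338/5.874 = 57.55 μs.
Leg 2: γ = 1/√(1 − 0.8237²) = 1/√0.3215 = 1.764; τ_2 = 185/1.764 = 104.9 μs.
Total: 57.55 + 104.9 μs.

τ = 162 μs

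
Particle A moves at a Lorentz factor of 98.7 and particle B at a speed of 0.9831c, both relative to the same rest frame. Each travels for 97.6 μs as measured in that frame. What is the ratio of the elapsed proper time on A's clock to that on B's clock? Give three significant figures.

τ_A/τ_B = 0.0553

A: γ = 98.7. B: γ = 1/√(1 − 0.9831²) = 1/√0.03351 = 5.462.
τ_A/τ_B = γ_B/γ_A = 5.462/98.70 = 0.05534, so τ_A/τ_B = 0.05534.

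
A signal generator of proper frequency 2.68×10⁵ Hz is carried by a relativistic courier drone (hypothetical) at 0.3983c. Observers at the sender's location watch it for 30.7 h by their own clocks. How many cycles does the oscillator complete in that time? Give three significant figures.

N = 2.72×10¹⁰

γ = 1/√(1 − 0.3983²) = 1/√0.8414 = 1.090
During 30.7 h of lab time, the oscillator's proper time advances by τ = Δt/γ = 30.7/1.090 = 28.16 h = 1.014×10⁵ s.
N = f × τ = 2.68×10⁵ × 1.014×10⁵ = 2.717×10¹⁰.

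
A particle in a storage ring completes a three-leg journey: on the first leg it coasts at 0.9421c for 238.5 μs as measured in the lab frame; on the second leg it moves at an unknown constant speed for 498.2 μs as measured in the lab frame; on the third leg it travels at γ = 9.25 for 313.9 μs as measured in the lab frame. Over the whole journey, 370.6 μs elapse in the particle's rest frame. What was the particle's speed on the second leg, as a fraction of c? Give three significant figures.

β = 0.857

Leg 1: γ = 1/√(1 − 0.9421²) = 1/√0.1124 = 2.982; τ_1 = 238.5/2.982 = 79.98 μs.
Leg 2: speed unknown; τ_2 = 498.2/γ_2.
Leg 3: γ = 9.25; τ_3 = 313.9/9.250 = 33.94 μs.
Total proper time: 79.98 + τ_2 + 33.94 = 370.6, so τ_2 = 370.6 − 113.9 = 256.7 μs.
γ_2 = 498.2/256.7 = 1.941; β = √(1 − 1/γ²) = √0.7345.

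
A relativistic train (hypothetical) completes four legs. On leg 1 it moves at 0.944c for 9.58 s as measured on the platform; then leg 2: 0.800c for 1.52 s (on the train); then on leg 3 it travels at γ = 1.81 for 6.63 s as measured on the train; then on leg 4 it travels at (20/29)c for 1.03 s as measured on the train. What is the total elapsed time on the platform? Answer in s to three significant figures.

Δt = 25.5 s

Leg 1: 9.58 s is already measured on the platform.
Leg 2: γ = 1/√(1 − 0.800²) = 5/3 ≈ 1.667; Δt_2 = 1.667 × 1.52 = 2.533 s.
Leg 3: γ = 1.81; Δt_3 = 1.810 × 6.63 = 12.00 s.
Leg 4: γ = 1/√(1 − (20/29)²) = 29/21 ≈ 1.381; Δt_4 = 1.381 × 1.03 = 1.422 s.
Total: 9.580 + 2.533 + 12.00 + 1.422 s.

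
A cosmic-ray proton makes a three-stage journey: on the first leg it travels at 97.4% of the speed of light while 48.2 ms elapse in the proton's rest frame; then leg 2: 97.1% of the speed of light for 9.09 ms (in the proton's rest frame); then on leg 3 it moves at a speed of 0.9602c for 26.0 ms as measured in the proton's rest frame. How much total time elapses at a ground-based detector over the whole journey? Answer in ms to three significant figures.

Δt = 344 ms

Leg 1: β = 0.974; γ = 1/√(1 − 0.974²) = 1/√0.05132 = 4.414; Δt_1 = 4.414 × 48.2 = 212.8 ms.
Leg 2: β = 0.971; γ = 1/√(1 − 0.971²) = 1/√0.05716 = 4.183; Δt_2 = 4.183 × 9.09 = 38.02 ms.
Leg 3: γ = 1/√(1 − 0.9602²) = 1/√0.07802 = 3.580; Δt_3 = 3.580 × 26.0 = 93.09 ms.
Total: 212.8 + 38.02 + 93.09 ms.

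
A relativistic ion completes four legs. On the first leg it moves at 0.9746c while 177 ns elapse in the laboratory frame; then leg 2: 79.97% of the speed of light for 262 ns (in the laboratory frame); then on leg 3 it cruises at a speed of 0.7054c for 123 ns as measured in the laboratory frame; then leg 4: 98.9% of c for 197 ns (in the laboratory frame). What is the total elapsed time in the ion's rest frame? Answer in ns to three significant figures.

τ = 313 ns

Leg 1: γ = 1/√(1 − 0.9746²) = 1/√0.05015 = 4.465; τ_1 = 177/4.465 = 39.64 ns.
Leg 2: β = 0.7997; γ = 1/√(1 − 0.7997²) = 1/√0.3605 = 1.666; τ_2 = 262/1.666 = 157.3 ns.
Leg 3: γ = 1/√(1 − 0.7054²) = 1/√0.5024 = 1.411; τ_3 = 123/1.411 = 87.18 ns.
Leg 4: β = 0.989; γ = 1/√(1 − 0.989²) = 1/√0.02188 = 6.761; τ_4 = 197/6.761 = 29.14 ns.
Total: 39.64 + 157.3 + 87.18 + 29.14 ns.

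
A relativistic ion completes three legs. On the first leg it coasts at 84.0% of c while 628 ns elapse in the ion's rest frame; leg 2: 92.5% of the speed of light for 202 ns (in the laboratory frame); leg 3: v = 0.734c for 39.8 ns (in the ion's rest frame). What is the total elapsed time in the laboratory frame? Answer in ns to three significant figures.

Leg 1: β = 0.840; γ = 1/√(1 − 0.840²) = 1/√0.2944 = 1.843; Δt_1 = 1.843 × 628 = 1157 ns.
Leg 2: 202 ns is already measured in the laboratory frame.
Leg 3: γ = 1/√(1 − 0.734²) = 1/√0.4612 = 1.472; Δt_3 = 1.472 × 39.8 = 58.60 ns.
Total: 1157 + 202.0 + 58.60 ns.

Δt = 1420 ns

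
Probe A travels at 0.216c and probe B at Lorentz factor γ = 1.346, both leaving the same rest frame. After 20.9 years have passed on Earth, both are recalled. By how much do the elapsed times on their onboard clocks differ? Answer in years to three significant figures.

A: γ = 1/√(1 − 0.216²) = 1/√0.9533 = 1.024; τ_A = 20.9/1.024 = 20.41 years.
B: γ = 1.346; τ_B = 20.9/1.346 = 15.53 years.

|τ_A − τ_B| = 4.88 years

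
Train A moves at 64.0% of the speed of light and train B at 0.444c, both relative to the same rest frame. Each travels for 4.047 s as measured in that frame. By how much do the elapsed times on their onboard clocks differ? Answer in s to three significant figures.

|τ_A − τ_B| = 0.517 s

A: β = 0.640; γ = 1/√(1 − 0.640²) = 1/√0.5904 = 1.301; τ_A = 4.047/1.301 = 3.110 s.
B: γ = 1/√(1 − 0.444²) = 1/√0.8029 = 1.116; τ_B = 4.047/1.116 = 3.626 s.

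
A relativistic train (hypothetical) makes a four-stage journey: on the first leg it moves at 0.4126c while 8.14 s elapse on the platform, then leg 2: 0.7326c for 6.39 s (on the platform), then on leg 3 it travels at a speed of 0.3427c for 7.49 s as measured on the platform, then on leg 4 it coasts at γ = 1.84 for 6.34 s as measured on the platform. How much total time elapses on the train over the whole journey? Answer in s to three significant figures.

τ = 22.2 s

Leg 1: γ = 1/√(1 − 0.4126²) = 1/√0.8298 = 1.098; τ_1 = 8.14/1.098 = 7.415 s.
Leg 2: γ = 1/√(1 − 0.7326²) = 1/√0.4633 = 1.469; τ_2 = 6.39/1.469 = 4.349 s.
Leg 3: γ = 1/√(1 − 0.3427²) = 1/√0.8826 = 1.064; τ_3 = 7.49/1.064 = 7.036 s.
Leg 4: γ = 1.84; τ_4 = 6.34/1.840 = 3.446 s.
Total: 7.415 + 4.349 + 7.036 + 3.446 s.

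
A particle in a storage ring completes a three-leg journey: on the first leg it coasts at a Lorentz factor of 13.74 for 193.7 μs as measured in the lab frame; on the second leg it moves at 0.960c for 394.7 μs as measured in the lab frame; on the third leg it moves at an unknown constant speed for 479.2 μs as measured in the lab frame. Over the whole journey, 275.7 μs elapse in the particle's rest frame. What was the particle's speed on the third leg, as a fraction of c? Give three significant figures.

Leg 1: γ = 13.74; τ_1 = 193.7/13.74 = 14.10 μs.
Leg 2: γ = 1/√(1 − 0.960²) = 25/7 ≈ 3.571; τ_2 = 394.7/3.571 = 110.5 μs.
Leg 3: speed unknown; τ_3 = 479.2/γ_3.
Total proper time: 14.10 + 110.5 + τ_3 = 275.7, so τ_3 = 275.7 − 124.6 = 151.1 μs.
γ_3 = 479.2/151.1 = 3.172; β = √(1 − 1/γ²) = √0.9006.

β = 0.949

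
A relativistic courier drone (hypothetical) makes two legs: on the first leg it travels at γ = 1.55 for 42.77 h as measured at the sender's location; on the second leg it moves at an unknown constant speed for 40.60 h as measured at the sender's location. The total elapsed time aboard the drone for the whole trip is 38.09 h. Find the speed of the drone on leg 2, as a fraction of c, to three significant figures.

β = 0.966

Leg 1: γ = 1.55; τ_1 = 42.77/1.550 = 27.59 h.
Leg 2: speed unknown; τ_2 = 40.60/γ_2.
Total proper time: 27.59 + τ_2 = 38.09, so τ_2 = 38.09 − 27.59 = 10.50 h.
γ_2 = 40.60/10.50 = 3.868; β = √(1 − 1/γ²) = √0.9332.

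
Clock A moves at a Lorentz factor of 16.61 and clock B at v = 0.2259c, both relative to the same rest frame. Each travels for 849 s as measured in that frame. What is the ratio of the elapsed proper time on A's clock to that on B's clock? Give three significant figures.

τ_A/τ_B = 0.0618

A: γ = 16.61. B: γ = 1/√(1 − 0.2259²) = 1/√0.9490 = 1.027.
τ_A/τ_B = γ_B/γ_A = 1.027/16.61 = 0.06180, so τ_A/τ_B = 0.06180.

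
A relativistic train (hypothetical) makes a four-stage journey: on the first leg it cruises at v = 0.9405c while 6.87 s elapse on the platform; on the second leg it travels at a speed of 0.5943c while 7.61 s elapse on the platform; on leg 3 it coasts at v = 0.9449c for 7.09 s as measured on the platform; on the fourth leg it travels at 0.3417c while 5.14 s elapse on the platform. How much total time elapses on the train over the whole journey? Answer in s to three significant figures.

Leg 1: γ = 1/√(1 − 0.9405²) = 1/√0.1155 = 2.943; τ_1 = 6.87/2.943 = 2.334 s.
Leg 2: γ = 1/√(1 − 0.5943²) = 1/√0.6468 = 1.243; τ_2 = 7.61/1.243 = 6.120 s.
Leg 3: γ = 1/√(1 − 0.9449²) = 1/√0.1072 = 3.055; τ_3 = 7.09/3.055 = 2.321 s.
Leg 4: γ = 1/√(1 − 0.3417²) = 1/√0.8832 = 1.064; τ_4 = 5.14/1.064 = 4.831 s.
Total: 2.334 + 6.120 + 2.321 + 4.831 s.

τ = 15.6 s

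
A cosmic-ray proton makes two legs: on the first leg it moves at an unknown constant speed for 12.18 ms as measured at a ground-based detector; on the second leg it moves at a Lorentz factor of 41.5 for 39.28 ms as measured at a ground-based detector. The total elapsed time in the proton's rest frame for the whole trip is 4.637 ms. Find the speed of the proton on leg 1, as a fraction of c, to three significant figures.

β = 0.953

Leg 1: speed unknown; τ_1 = 12.18/γ_1.
Leg 2: γ = 41.5; τ_2 = 39.28/41.50 = 0.9465 ms.
Total proper time: τ_1 + 0.9465 = 4.637, so τ_1 = 4.637 − 0.9465 = 3.690 ms.
γ_1 = 12.18/3.690 = 3.300; β = √(1 − 1/γ²) = √0.9082.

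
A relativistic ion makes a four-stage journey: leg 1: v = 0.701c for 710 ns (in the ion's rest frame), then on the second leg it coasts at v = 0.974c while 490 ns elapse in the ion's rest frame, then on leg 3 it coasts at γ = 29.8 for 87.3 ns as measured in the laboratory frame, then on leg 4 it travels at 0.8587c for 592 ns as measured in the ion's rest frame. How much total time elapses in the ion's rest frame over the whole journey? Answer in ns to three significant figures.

τ = 1790 ns

Leg 1: 710 ns is already measured in the ion's rest frame.
Leg 2: 490 ns is already measured in the ion's rest frame.
Leg 3: γ = 29.8; τ_3 = 87.3/29.80 = 2.930 ns.
Leg 4: 592 ns is already measured in the ion's rest frame.
Total: 710.0 + 490.0 + 2.930 + 592.0 ns.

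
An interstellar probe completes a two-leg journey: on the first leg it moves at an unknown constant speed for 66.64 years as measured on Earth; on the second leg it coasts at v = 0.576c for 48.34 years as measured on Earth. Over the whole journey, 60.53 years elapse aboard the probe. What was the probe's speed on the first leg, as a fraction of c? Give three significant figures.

β = 0.949

Leg 1: speed unknown; τ_1 = 66.64/γ_1.
Leg 2: γ = 1/√(1 − 0.576²) = 1/√0.6682 = 1.223; τ_2 = 48.34/1.223 = 39.52 years.
Total proper time: τ_1 + 39.52 = 60.53, so τ_1 = 60.53 − 39.52 = 21.01 years.
γ_1 = 66.64/21.01 = 3.171; β = √(1 − 1/γ²) = √0.9006.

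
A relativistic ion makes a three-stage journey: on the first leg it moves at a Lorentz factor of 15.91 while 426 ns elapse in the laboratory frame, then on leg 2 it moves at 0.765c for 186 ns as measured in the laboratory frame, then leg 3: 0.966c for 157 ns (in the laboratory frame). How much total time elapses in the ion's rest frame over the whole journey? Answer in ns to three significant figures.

Leg 1: γ = 15.91; τ_1 = 426/15.91 = 26.78 ns.
Leg 2: γ = 1/√(1 − 0.765²) = 1/√0.4148 = 1.553; τ_2 = 186/1.553 = 119.8 ns.
Leg 3: γ = 1/√(1 − 0.966²) = 1/√0.06684 = 3.868; τ_3 = 157/3.868 = 40.59 ns.
Total: 26.78 + 119.8 + 40.59 ns.

τ = 187 ns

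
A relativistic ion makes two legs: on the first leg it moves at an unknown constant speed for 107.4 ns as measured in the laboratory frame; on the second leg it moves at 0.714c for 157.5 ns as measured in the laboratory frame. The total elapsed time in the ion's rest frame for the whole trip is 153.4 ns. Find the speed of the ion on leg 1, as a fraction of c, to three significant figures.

Leg 1: speed unknown; τ_1 = 107.4/γ_1.
Leg 2: γ = 1/√(1 − 0.714²) = 1/√0.4902 = 1.428; τ_2 = 157.5/1.428 = 110.3 ns.
Total proper time: τ_1 + 110.3 = 153.4, so τ_1 = 153.4 − 110.3 = 43.13 ns.
γ_1 = 107.4/43.13 = 2.490; β = √(1 − 1/γ²) = √0.8388.

β = 0.916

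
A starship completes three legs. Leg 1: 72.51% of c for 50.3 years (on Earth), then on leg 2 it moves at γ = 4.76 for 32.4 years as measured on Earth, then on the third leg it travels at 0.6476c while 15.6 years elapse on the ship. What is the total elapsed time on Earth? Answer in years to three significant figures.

Δt = 103 years

Leg 1: 50.3 years is already measured on Earth.
Leg 2: 32.4 years is already measured on Earth.
Leg 3: γ = 1/√(1 − 0.6476²) = 1/√0.5806 = 1.312; Δt_3 = 1.312 × 15.6 = 20.47 years.
Total: 50.30 + 32.40 + 20.47 years.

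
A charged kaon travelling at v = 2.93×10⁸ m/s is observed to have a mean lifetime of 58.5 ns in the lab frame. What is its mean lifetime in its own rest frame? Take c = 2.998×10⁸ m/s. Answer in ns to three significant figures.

β = 2.93×10⁸/2.998×10⁸ = 0.9773; γ = 1/√(1 − 0.9773²) = 4.722
The lab-frame lifetime is the dilated interval; the proper lifetime is τ₀ = Δt/γ = 58.5/4.722 ns.

τ₀ = 12.4 ns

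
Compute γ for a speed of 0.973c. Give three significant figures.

γ = 4.33

γ = 1/√(1 − 0.973²) = 1/√0.05327 = 4.333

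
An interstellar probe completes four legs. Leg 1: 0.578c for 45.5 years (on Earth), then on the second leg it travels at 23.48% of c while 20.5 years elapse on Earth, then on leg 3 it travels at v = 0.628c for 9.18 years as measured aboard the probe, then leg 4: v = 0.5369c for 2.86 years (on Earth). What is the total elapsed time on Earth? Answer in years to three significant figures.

Δt = 80.7 years

Leg 1: 45.5 years is already measured on Earth.
Leg 2: 20.5 years is already measured on Earth.
Leg 3: γ = 1/√(1 − 0.628²) = 1/√0.6056 = 1.285; Δt_3 = 1.285 × 9.18 = 11.80 years.
Leg 4: 2.86 years is already measured on Earth.
Total: 45.50 + 20.50 + 11.80 + 2.860 years.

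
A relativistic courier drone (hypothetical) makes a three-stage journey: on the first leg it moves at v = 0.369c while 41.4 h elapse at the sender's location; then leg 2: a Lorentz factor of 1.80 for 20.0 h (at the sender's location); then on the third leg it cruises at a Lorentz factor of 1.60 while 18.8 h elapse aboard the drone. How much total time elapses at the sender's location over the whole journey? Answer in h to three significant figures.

Leg 1: 41.4 h is already measured at the sender's location.
Leg 2: 20.0 h is already measured at the sender's location.
Leg 3: γ = 1.60; Δt_3 = 1.600 × 18.8 = 30.08 h.
Total: 41.40 + 20.00 + 30.08 h.

Δt = 91.5 h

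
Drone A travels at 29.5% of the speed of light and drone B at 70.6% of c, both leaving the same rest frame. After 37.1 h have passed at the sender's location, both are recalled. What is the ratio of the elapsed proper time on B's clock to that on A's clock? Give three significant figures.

A: β = 0.295; γ = 1/√(1 − 0.295²) = 1/√0.9130 = 1.047. B: β = 0.706; γ = 1/√(1 − 0.706²) = 1/√0.5016 = 1.412.
τ_A/τ_B = γ_B/γ_A = 1.412/1.047 = 1.349, so τ_B/τ_A = 0.7412.

τ_B/τ_A = 0.741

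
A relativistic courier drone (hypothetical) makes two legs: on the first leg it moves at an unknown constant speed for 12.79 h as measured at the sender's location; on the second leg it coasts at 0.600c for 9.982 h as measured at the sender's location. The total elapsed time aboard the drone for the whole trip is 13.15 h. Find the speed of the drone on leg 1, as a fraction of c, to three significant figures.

Leg 1: speed unknown; τ_1 = 12.79/γ_1.
Leg 2: γ = 1/√(1 − 0.600²) = 5/4 = 1.250; τ_2 = 9.982/1.250 = 7.986 h.
Total proper time: τ_1 + 7.986 = 13.15, so τ_1 = 13.15 − 7.986 = 5.164 h.
γ_1 = 12.79/5.164 = 2.477; β = √(1 − 1/γ²) = √0.8370.

β = 0.915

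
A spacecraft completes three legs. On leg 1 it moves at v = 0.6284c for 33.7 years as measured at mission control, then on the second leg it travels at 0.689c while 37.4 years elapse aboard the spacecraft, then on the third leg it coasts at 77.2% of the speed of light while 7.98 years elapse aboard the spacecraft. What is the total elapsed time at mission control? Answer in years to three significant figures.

Δt = 97.9 years

Leg 1: 33.7 years is already measured at mission control.
Leg 2: γ = 1/√(1 − 0.689²) = 1/√0.5253 = 1.380; Δt_2 = 1.380 × 37.4 = 51.60 years.
Leg 3: β = 0.772; γ = 1/√(1 − 0.772²) = 1/√0.4040 = 1.573; Δt_3 = 1.573 × 7.98 = 12.55 years.
Total: 33.70 + 51.60 + 12.55 years.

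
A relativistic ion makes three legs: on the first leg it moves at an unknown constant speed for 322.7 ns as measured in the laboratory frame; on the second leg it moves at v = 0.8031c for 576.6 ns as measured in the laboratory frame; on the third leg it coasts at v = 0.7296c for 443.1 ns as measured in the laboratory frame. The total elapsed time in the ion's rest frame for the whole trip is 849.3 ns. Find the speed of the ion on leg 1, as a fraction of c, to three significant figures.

Leg 1: speed unknown; τ_1 = 322.7/γ_1.
Leg 2: γ = 1/√(1 − 0.8031²) = 1/√0.3550 = 1.678; τ_2 = 576.6/1.678 = 343.6 ns.
Leg 3: γ = 1/√(1 − 0.7296²) = 1/√0.4677 = 1.462; τ_3 = 443.1/1.462 = 303.0 ns.
Total proper time: τ_1 + 343.6 + 303.0 = 849.3, so τ_1 = 849.3 − 646.6 = 202.7 ns.
γ_1 = 322.7/202.7 = 1.592; β = √(1 − 1/γ²) = √0.6054.

β = 0.778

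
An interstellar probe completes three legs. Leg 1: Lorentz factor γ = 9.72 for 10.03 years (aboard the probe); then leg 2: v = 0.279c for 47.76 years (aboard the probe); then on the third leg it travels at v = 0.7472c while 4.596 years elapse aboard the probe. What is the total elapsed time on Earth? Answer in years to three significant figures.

Leg 1: γ = 9.72; Δt_1 = 9.720 × 10.03 = 97.49 years.
Leg 2: γ = 1/√(1 − 0.279²) = 1/√0.9222 = 1.041; Δt_2 = 1.041 × 47.76 = 49.73 years.
Leg 3: γ = 1/√(1 − 0.7472²) = 1/√0.4417 = 1.505; Δt_3 = 1.505 × 4.596 = 6.915 years.
Total: 97.49 + 49.73 + 6.915 years.

Δt = 154 years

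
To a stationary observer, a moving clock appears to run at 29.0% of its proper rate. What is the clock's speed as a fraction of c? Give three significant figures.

Rate ratio = 1/γ, so γ = 1/0.290 = 3.448.
β = √(1 − 1/γ²) = √(1 − 0.290²) = √0.9159

β = 0.957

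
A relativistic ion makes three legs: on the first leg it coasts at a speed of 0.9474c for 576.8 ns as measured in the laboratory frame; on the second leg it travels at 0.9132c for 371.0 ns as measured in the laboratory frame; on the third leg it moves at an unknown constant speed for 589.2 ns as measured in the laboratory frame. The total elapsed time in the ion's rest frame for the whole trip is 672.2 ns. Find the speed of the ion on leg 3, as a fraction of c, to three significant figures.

β = 0.821

Leg 1: γ = 1/√(1 − 0.9474²) = 1/√0.1024 = 3.124; τ_1 = 576.8/3.124 = 184.6 ns.
Leg 2: γ = 1/√(1 − 0.9132²) = 1/√0.1661 = 2.454; τ_2 = 371.0/2.454 = 151.2 ns.
Leg 3: speed unknown; τ_3 = 589.2/γ_3.
Total proper time: 184.6 + 151.2 + τ_3 = 672.2, so τ_3 = 672.2 − 335.8 = 336.4 ns.
γ_3 = 589.2/336.4 = 1.751; β = √(1 − 1/γ²) = √0.6740.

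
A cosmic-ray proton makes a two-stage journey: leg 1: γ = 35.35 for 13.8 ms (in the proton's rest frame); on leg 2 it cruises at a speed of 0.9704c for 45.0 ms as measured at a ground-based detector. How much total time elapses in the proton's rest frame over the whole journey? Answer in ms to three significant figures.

τ = 24.7 ms

Leg 1: 13.8 ms is already measured in the proton's rest frame.
Leg 2: γ = 1/√(1 − 0.9704²) = 1/√0.05832 = 4.141; τ_2 = 45.0/4.141 = 10.87 ms.
Total: 13.80 + 10.87 ms.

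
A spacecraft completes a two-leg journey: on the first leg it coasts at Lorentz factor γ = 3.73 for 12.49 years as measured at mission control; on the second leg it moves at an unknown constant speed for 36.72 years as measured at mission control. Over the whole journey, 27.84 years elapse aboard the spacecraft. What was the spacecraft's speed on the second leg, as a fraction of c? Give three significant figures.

Leg 1: γ = 3.73; τ_1 = 12.49/3.730 = 3.349 years.
Leg 2: speed unknown; τ_2 = 36.72/γ_2.
Total proper time: 3.349 + τ_2 = 27.84, so τ_2 = 27.84 − 3.349 = 24.49 years.
γ_2 = 36.72/24.49 = 1.499; β = √(1 − 1/γ²) = √0.5551.

β = 0.745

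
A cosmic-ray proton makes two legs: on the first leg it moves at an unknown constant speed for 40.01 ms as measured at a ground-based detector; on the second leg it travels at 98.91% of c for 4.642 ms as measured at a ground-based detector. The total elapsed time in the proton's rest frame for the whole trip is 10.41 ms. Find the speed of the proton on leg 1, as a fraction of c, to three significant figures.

Leg 1: speed unknown; τ_1 = 40.01/γ_1.
Leg 2: β = 0.9891; γ = 1/√(1 − 0.9891²) = 1/√0.02168 = 6.791; τ_2 = 4.642/6.791 = 0.6835 ms.
Total proper time: τ_1 + 0.6835 = 10.41, so τ_1 = 10.41 − 0.6835 = 9.726 ms.
γ_1 = 40.01/9.726 = 4.114; β = √(1 − 1/γ²) = √0.9409.

β = 0.970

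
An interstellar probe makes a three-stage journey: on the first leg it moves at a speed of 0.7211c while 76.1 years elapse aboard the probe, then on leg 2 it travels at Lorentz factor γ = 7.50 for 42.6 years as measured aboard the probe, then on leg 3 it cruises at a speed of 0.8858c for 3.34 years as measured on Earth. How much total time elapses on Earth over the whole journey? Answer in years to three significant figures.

Δt = 433 years

Leg 1: γ = 1/√(1 − 0.7211²) = 1/√0.4800 = 1.443; Δt_1 = 1.443 × 76.1 = 109.8 years.
Leg 2: γ = 7.50; Δt_2 = 7.500 × 42.6 = 319.5 years.
Leg 3: 3.34 years is already measured on Earth.
Total: 109.8 + 319.5 + 3.340 years.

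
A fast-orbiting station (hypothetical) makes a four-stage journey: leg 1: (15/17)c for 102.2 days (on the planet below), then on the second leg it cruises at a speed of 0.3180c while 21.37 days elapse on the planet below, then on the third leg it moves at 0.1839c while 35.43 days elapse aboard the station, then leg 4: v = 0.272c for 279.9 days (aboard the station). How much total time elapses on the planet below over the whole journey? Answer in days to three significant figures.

Leg 1: 102.2 days is already measured on the planet below.
Leg 2: 21.37 days is already measured on the planet below.
Leg 3: γ = 1/√(1 − 0.1839²) = 1/√0.9662 = 1.017; Δt_3 = 1.017 × 35.43 = 36.04 days.
Leg 4: γ = 1/√(1 − 0.272²) = 1/√0.9260 = 1.039; Δt_4 = 1.039 × 279.9 = 290.9 days.
Total: 102.2 + 21.37 + 36.04 + 290.9 days.

Δt = 450 days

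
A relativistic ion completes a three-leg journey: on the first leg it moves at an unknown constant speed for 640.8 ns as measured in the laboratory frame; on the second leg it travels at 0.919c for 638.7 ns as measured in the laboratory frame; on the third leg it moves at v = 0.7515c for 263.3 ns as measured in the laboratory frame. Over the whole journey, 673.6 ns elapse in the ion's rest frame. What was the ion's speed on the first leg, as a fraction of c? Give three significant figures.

Leg 1: speed unknown; τ_1 = 640.8/γ_1.
Leg 2: γ = 1/√(1 − 0.919²) = 1/√0.1554 = 2.536; τ_2 = 638.7/2.536 = 251.8 ns.
Leg 3: γ = 1/√(1 − 0.7515²) = 1/√0.4352 = 1.516; τ_3 = 263.3/1.516 = 173.7 ns.
Total proper time: τ_1 + 251.8 + 173.7 = 673.6, so τ_1 = 673.6 − 425.5 = 248.1 ns.
γ_1 = 640.8/248.1 = 2.583; β = √(1 − 1/γ²) = √0.8501.

β = 0.922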